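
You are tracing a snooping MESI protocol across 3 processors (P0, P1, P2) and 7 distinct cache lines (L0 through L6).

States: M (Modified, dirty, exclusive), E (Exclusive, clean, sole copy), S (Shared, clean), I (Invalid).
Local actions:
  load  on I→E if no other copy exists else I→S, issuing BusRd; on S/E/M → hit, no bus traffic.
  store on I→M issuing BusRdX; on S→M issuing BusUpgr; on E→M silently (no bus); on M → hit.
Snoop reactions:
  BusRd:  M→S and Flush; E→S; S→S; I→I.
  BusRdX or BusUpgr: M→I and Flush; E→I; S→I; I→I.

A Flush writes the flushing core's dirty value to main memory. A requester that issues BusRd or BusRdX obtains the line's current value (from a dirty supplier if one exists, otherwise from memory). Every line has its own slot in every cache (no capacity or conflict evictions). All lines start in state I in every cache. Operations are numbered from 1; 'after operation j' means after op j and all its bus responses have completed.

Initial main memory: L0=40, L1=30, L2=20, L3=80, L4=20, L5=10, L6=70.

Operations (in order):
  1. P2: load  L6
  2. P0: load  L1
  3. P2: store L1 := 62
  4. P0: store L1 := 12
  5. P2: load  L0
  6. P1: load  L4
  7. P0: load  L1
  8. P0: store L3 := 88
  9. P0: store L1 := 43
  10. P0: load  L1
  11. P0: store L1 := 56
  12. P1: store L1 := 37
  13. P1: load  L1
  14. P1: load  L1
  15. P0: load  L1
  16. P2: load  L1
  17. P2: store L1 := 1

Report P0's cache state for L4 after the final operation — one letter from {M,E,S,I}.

[1] P2: load  L6 | P0:I, P1:I, P2:E(70) | bus: BusRd
[2] P0: load  L1 | P0:E(30), P1:I, P2:I | bus: BusRd
[3] P2: store L1 := 62 | P0:I, P1:I, P2:M(62) | bus: BusRdX
[4] P0: store L1 := 12 | P0:M(12), P1:I, P2:I | bus: BusRdX,Flush
[5] P2: load  L0 | P0:I, P1:I, P2:E(40) | bus: BusRd
[6] P1: load  L4 | P0:I, P1:E(20), P2:I | bus: BusRd
[7] P0: load  L1 | P0:M(12), P1:I, P2:I | bus: none
[8] P0: store L3 := 88 | P0:M(88), P1:I, P2:I | bus: BusRdX
[9] P0: store L1 := 43 | P0:M(43), P1:I, P2:I | bus: none
[10] P0: load  L1 | P0:M(43), P1:I, P2:I | bus: none
[11] P0: store L1 := 56 | P0:M(56), P1:I, P2:I | bus: none
[12] P1: store L1 := 37 | P0:I, P1:M(37), P2:I | bus: BusRdX,Flush
[13] P1: load  L1 | P0:I, P1:M(37), P2:I | bus: none
[14] P1: load  L1 | P0:I, P1:M(37), P2:I | bus: none
[15] P0: load  L1 | P0:S(37), P1:S(37), P2:I | bus: BusRd,Flush
[16] P2: load  L1 | P0:S(37), P1:S(37), P2:S(37) | bus: BusRd
[17] P2: store L1 := 1 | P0:I, P1:I, P2:M(1) | bus: BusUpgr

state = I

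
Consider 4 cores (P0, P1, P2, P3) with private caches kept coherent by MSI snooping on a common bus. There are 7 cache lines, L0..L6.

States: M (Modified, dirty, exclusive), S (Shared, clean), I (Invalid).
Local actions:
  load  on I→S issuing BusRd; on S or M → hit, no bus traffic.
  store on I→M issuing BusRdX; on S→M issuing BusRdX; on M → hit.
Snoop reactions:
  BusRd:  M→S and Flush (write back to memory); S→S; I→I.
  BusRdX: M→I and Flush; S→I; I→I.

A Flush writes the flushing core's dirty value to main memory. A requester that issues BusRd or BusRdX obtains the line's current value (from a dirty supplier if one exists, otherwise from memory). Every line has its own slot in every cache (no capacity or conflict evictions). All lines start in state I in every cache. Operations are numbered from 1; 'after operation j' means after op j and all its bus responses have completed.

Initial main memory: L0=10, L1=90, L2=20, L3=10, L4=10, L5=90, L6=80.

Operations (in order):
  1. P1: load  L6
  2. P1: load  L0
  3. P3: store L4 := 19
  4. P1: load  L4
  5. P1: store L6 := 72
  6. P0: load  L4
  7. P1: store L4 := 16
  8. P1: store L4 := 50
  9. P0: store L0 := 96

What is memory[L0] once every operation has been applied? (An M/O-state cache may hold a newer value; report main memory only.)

[1] P1: load  L6 | P0:I, P1:S(80), P2:I, P3:I | bus: BusRd
[2] P1: load  L0 | P0:I, P1:S(10), P2:I, P3:I | bus: BusRd
[3] P3: store L4 := 19 | P0:I, P1:I, P2:I, P3:M(19) | bus: BusRdX
[4] P1: load  L4 | P0:I, P1:S(19), P2:I, P3:S(19) | bus: BusRd,Flush
[5] P1: store L6 := 72 | P0:I, P1:M(72), P2:I, P3:I | bus: BusRdX
[6] P0: load  L4 | P0:S(19), P1:S(19), P2:I, P3:S(19) | bus: BusRd
[7] P1: store L4 := 16 | P0:I, P1:M(16), P2:I, P3:I | bus: BusRdX
[8] P1: store L4 := 50 | P0:I, P1:M(50), P2:I, P3:I | bus: none
[9] P0: store L0 := 96 | P0:M(96), P1:I, P2:I, P3:I | bus: BusRdX

memory[L0] = 10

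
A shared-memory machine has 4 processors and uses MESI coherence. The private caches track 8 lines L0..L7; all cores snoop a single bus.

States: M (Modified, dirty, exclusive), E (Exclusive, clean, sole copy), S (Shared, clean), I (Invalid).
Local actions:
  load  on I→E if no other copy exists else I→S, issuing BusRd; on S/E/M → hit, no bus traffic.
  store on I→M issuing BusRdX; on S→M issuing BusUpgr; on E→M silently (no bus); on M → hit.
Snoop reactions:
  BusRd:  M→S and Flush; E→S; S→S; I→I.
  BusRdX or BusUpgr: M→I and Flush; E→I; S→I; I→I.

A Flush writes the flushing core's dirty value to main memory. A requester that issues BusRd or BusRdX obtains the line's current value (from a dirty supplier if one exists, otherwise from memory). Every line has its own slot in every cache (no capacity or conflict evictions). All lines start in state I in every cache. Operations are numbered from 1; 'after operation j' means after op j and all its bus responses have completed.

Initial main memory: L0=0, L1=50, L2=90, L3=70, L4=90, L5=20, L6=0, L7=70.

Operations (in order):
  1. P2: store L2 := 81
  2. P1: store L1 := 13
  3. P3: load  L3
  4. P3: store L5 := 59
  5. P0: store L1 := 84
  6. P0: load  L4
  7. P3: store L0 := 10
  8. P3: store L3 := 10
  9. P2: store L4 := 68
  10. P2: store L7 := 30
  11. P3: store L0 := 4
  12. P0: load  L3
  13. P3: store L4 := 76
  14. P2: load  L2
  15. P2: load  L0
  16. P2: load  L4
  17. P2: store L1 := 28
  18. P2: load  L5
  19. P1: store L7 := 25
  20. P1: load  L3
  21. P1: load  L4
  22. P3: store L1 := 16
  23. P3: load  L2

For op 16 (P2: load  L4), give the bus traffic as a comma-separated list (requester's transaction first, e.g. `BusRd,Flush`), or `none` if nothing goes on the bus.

  op1 P2: store L2 := 81 → I/I/M/I on L2; bus BusRdX; mem=90
  op2 P1: store L1 := 13 → I/M/I/I on L1; bus BusRdX; mem=50
  op3 P3: load  L3 → I/I/I/E on L3; bus BusRd; mem=70
  op4 P3: store L5 := 59 → I/I/I/M on L5; bus BusRdX; mem=20
  op5 P0: store L1 := 84 → M/I/I/I on L1; bus BusRdX Flush; mem=13
  op6 P0: load  L4 → E/I/I/I on L4; bus BusRd; mem=90
  op7 P3: store L0 := 10 → I/I/I/M on L0; bus BusRdX; mem=0
  op8 P3: store L3 := 10 → I/I/I/M on L3; bus (none); mem=70
  op9 P2: store L4 := 68 → I/I/M/I on L4; bus BusRdX; mem=90
  op10 P2: store L7 := 30 → I/I/M/I on L7; bus BusRdX; mem=70
  op11 P3: store L0 := 4 → I/I/I/M on L0; bus (none); mem=0
  op12 P0: load  L3 → S/I/I/S on L3; bus BusRd Flush; mem=10
  op13 P3: store L4 := 76 → I/I/I/M on L4; bus BusRdX Flush; mem=68
  op14 P2: load  L2 → I/I/M/I on L2; bus (none); mem=90
  op15 P2: load  L0 → I/I/S/S on L0; bus BusRd Flush; mem=4
  op16 P2: load  L4 → I/I/S/S on L4; bus BusRd Flush; mem=76
  op17 P2: store L1 := 28 → I/I/M/I on L1; bus BusRdX Flush; mem=84
  op18 P2: load  L5 → I/I/S/S on L5; bus BusRd Flush; mem=59
  op19 P1: store L7 := 25 → I/M/I/I on L7; bus BusRdX Flush; mem=30
  op20 P1: load  L3 → S/S/I/S on L3; bus BusRd; mem=10
  op21 P1: load  L4 → I/S/S/S on L4; bus BusRd; mem=76
  op22 P3: store L1 := 16 → I/I/I/M on L1; bus BusRdX Flush; mem=28
  op23 P3: load  L2 → I/I/S/S on L2; bus BusRd Flush; mem=81

bus = BusRd,Flush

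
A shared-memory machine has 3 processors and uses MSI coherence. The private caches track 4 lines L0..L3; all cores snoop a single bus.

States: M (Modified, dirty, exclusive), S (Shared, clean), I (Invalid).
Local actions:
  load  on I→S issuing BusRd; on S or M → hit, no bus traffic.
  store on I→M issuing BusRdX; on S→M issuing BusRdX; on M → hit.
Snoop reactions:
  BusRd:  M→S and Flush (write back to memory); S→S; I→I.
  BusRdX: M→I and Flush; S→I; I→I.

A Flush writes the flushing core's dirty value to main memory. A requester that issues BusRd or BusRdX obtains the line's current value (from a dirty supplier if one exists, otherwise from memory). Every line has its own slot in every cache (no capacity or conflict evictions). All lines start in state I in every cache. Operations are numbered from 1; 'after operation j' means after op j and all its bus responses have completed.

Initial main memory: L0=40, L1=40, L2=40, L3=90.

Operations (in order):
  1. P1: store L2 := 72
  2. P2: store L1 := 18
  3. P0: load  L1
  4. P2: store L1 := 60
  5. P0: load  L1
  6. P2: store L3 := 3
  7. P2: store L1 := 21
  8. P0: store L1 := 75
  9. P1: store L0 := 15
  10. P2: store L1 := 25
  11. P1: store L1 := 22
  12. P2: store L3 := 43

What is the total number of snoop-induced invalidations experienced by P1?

  op1 P1: store L2 := 72 → I/M/I on L2; bus BusRdX; mem=40
  op2 P2: store L1 := 18 → I/I/M on L1; bus BusRdX; mem=40
  op3 P0: load  L1 → S/I/S on L1; bus BusRd Flush; mem=18
  op4 P2: store L1 := 60 → I/I/M on L1; bus BusRdX; mem=18
  op5 P0: load  L1 → S/I/S on L1; bus BusRd Flush; mem=60
  op6 P2: store L3 := 3 → I/I/M on L3; bus BusRdX; mem=90
  op7 P2: store L1 := 21 → I/I/M on L1; bus BusRdX; mem=60
  op8 P0: store L1 := 75 → M/I/I on L1; bus BusRdX Flush; mem=21
  op9 P1: store L0 := 15 → I/M/I on L0; bus BusRdX; mem=40
  op10 P2: store L1 := 25 → I/I/M on L1; bus BusRdX Flush; mem=75
  op11 P1: store L1 := 22 → I/M/I on L1; bus BusRdX Flush; mem=25
  op12 P2: store L3 := 43 → I/I/M on L3; bus (none); mem=90

invalidations = 0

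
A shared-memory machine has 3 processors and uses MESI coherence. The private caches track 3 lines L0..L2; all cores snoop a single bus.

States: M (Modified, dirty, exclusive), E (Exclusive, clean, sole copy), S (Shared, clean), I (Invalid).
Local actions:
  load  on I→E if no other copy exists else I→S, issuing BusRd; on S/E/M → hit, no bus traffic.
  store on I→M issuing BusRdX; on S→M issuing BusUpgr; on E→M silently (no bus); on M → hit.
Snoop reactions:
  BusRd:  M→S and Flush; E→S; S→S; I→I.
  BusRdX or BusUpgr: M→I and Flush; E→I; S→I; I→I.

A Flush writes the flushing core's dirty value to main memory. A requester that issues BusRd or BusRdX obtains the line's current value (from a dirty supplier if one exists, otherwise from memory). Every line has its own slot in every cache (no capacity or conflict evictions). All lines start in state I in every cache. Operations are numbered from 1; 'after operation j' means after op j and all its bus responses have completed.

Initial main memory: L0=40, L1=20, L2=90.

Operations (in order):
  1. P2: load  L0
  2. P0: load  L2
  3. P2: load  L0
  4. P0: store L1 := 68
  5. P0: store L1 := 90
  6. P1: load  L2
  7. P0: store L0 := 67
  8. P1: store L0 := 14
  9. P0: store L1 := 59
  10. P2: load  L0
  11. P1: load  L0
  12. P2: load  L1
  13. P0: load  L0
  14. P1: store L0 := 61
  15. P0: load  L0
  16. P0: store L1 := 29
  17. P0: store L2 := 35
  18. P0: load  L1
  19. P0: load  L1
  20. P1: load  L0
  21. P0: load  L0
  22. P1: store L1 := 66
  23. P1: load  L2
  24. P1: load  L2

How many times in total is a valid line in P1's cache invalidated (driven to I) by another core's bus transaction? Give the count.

invalidations = 1

step 1: P2: load  L0  ⟶  IIE  (L0)  txn=BusRd  M[L0]=40
step 2: P0: load  L2  ⟶  EII  (L2)  txn=BusRd  M[L2]=90
step 3: P2: load  L0  ⟶  IIE  (L0)  txn=∅  M[L0]=40
step 4: P0: store L1 := 68  ⟶  MII  (L1)  txn=BusRdX  M[L1]=20
step 5: P0: store L1 := 90  ⟶  MII  (L1)  txn=∅  M[L1]=20
step 6: P1: load  L2  ⟶  SSI  (L2)  txn=BusRd  M[L2]=90
step 7: P0: store L0 := 67  ⟶  MII  (L0)  txn=BusRdX  M[L0]=40
step 8: P1: store L0 := 14  ⟶  IMI  (L0)  txn=BusRdX+Flush  M[L0]=67
step 9: P0: store L1 := 59  ⟶  MII  (L1)  txn=∅  M[L1]=20
step 10: P2: load  L0  ⟶  ISS  (L0)  txn=BusRd+Flush  M[L0]=14
step 11: P1: load  L0  ⟶  ISS  (L0)  txn=∅  M[L0]=14
step 12: P2: load  L1  ⟶  SIS  (L1)  txn=BusRd+Flush  M[L1]=59
step 13: P0: load  L0  ⟶  SSS  (L0)  txn=BusRd  M[L0]=14
step 14: P1: store L0 := 61  ⟶  IMI  (L0)  txn=BusUpgr  M[L0]=14
step 15: P0: load  L0  ⟶  SSI  (L0)  txn=BusRd+Flush  M[L0]=61
step 16: P0: store L1 := 29  ⟶  MII  (L1)  txn=BusUpgr  M[L1]=59
step 17: P0: store L2 := 35  ⟶  MII  (L2)  txn=BusUpgr  M[L2]=90
step 18: P0: load  L1  ⟶  MII  (L1)  txn=∅  M[L1]=59
step 19: P0: load  L1  ⟶  MII  (L1)  txn=∅  M[L1]=59
step 20: P1: load  L0  ⟶  SSI  (L0)  txn=∅  M[L0]=61
step 21: P0: load  L0  ⟶  SSI  (L0)  txn=∅  M[L0]=61
step 22: P1: store L1 := 66  ⟶  IMI  (L1)  txn=BusRdX+Flush  M[L1]=29
step 23: P1: load  L2  ⟶  SSI  (L2)  txn=BusRd+Flush  M[L2]=35
step 24: P1: load  L2  ⟶  SSI  (L2)  txn=∅  M[L2]=35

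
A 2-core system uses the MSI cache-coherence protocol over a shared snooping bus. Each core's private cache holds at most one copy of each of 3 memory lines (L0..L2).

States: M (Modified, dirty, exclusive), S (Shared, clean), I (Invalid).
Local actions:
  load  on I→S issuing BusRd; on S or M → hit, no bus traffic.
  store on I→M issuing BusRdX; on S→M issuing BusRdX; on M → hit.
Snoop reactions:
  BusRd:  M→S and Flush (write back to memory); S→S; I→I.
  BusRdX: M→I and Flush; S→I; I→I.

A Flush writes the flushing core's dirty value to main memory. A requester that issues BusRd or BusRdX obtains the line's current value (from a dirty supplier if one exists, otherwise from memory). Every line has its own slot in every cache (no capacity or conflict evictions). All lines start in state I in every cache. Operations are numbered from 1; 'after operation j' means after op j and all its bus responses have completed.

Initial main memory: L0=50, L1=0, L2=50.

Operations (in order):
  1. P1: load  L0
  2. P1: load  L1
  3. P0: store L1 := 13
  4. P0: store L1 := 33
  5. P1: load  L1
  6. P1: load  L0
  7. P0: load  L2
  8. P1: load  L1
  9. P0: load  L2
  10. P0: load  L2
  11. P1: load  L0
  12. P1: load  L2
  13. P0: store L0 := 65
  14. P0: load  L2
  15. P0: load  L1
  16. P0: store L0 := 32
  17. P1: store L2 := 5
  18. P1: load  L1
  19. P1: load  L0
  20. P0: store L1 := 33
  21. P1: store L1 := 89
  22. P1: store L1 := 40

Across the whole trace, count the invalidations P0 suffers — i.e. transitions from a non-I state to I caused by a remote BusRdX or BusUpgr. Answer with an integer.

1. P1: load  L0  bus=[BusRd]  L0: P0=I P1=S  mem[L0]=50
2. P1: load  L1  bus=[BusRd]  L1: P0=I P1=S  mem[L1]=0
3. P0: store L1 := 13  bus=[BusRdX]  L1: P0=M P1=I  mem[L1]=0
4. P0: store L1 := 33  bus=[-]  L1: P0=M P1=I  mem[L1]=0
5. P1: load  L1  bus=[BusRd,Flush]  L1: P0=S P1=S  mem[L1]=33
6. P1: load  L0  bus=[-]  L0: P0=I P1=S  mem[L0]=50
7. P0: load  L2  bus=[BusRd]  L2: P0=S P1=I  mem[L2]=50
8. P1: load  L1  bus=[-]  L1: P0=S P1=S  mem[L1]=33
9. P0: load  L2  bus=[-]  L2: P0=S P1=I  mem[L2]=50
10. P0: load  L2  bus=[-]  L2: P0=S P1=I  mem[L2]=50
11. P1: load  L0  bus=[-]  L0: P0=I P1=S  mem[L0]=50
12. P1: load  L2  bus=[BusRd]  L2: P0=S P1=S  mem[L2]=50
13. P0: store L0 := 65  bus=[BusRdX]  L0: P0=M P1=I  mem[L0]=50
14. P0: load  L2  bus=[-]  L2: P0=S P1=S  mem[L2]=50
15. P0: load  L1  bus=[-]  L1: P0=S P1=S  mem[L1]=33
16. P0: store L0 := 32  bus=[-]  L0: P0=M P1=I  mem[L0]=50
17. P1: store L2 := 5  bus=[BusRdX]  L2: P0=I P1=M  mem[L2]=50
18. P1: load  L1  bus=[-]  L1: P0=S P1=S  mem[L1]=33
19. P1: load  L0  bus=[BusRd,Flush]  L0: P0=S P1=S  mem[L0]=32
20. P0: store L1 := 33  bus=[BusRdX]  L1: P0=M P1=I  mem[L1]=33
21. P1: store L1 := 89  bus=[BusRdX,Flush]  L1: P0=I P1=M  mem[L1]=33
22. P1: store L1 := 40  bus=[-]  L1: P0=I P1=M  mem[L1]=33

invalidations = 2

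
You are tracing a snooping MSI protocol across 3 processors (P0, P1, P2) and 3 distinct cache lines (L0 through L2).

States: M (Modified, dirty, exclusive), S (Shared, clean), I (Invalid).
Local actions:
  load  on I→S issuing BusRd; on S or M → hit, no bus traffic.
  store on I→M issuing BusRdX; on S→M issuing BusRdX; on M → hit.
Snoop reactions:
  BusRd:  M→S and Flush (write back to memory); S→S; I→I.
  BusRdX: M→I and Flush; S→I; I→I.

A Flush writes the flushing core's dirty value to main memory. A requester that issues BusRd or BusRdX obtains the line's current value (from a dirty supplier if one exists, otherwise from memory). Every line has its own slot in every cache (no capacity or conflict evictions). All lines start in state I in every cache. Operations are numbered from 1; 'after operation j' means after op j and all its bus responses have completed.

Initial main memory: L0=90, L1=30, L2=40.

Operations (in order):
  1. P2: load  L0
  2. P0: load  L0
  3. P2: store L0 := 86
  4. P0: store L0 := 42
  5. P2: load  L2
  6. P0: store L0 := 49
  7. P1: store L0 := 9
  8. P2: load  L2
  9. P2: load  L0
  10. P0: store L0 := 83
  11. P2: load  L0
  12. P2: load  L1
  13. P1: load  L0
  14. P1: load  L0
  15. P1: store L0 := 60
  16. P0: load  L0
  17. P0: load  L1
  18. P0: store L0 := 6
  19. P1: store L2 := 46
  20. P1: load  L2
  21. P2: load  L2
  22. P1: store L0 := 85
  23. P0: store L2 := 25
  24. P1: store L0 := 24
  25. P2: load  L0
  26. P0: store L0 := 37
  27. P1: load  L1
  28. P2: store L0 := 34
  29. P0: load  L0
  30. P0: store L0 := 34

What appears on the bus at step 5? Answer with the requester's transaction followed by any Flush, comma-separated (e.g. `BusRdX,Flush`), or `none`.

bus = BusRd

[1] P2: load  L0 | P0:I, P1:I, P2:S(90) | bus: BusRd
[2] P0: load  L0 | P0:S(90), P1:I, P2:S(90) | bus: BusRd
[3] P2: store L0 := 86 | P0:I, P1:I, P2:M(86) | bus: BusRdX
[4] P0: store L0 := 42 | P0:M(42), P1:I, P2:I | bus: BusRdX,Flush
[5] P2: load  L2 | P0:I, P1:I, P2:S(40) | bus: BusRd
[6] P0: store L0 := 49 | P0:M(49), P1:I, P2:I | bus: none
[7] P1: store L0 := 9 | P0:I, P1:M(9), P2:I | bus: BusRdX,Flush
[8] P2: load  L2 | P0:I, P1:I, P2:S(40) | bus: none
[9] P2: load  L0 | P0:I, P1:S(9), P2:S(9) | bus: BusRd,Flush
[10] P0: store L0 := 83 | P0:M(83), P1:I, P2:I | bus: BusRdX
[11] P2: load  L0 | P0:S(83), P1:I, P2:S(83) | bus: BusRd,Flush
[12] P2: load  L1 | P0:I, P1:I, P2:S(30) | bus: BusRd
[13] P1: load  L0 | P0:S(83), P1:S(83), P2:S(83) | bus: BusRd
[14] P1: load  L0 | P0:S(83), P1:S(83), P2:S(83) | bus: none
[15] P1: store L0 := 60 | P0:I, P1:M(60), P2:I | bus: BusRdX
[16] P0: load  L0 | P0:S(60), P1:S(60), P2:I | bus: BusRd,Flush
[17] P0: load  L1 | P0:S(30), P1:I, P2:S(30) | bus: BusRd
[18] P0: store L0 := 6 | P0:M(6), P1:I, P2:I | bus: BusRdX
[19] P1: store L2 := 46 | P0:I, P1:M(46), P2:I | bus: BusRdX
[20] P1: load  L2 | P0:I, P1:M(46), P2:I | bus: none
[21] P2: load  L2 | P0:I, P1:S(46), P2:S(46) | bus: BusRd,Flush
[22] P1: store L0 := 85 | P0:I, P1:M(85), P2:I | bus: BusRdX,Flush
[23] P0: store L2 := 25 | P0:M(25), P1:I, P2:I | bus: BusRdX
[24] P1: store L0 := 24 | P0:I, P1:M(24), P2:I | bus: none
[25] P2: load  L0 | P0:I, P1:S(24), P2:S(24) | bus: BusRd,Flush
[26] P0: store L0 := 37 | P0:M(37), P1:I, P2:I | bus: BusRdX
[27] P1: load  L1 | P0:S(30), P1:S(30), P2:S(30) | bus: BusRd
[28] P2: store L0 := 34 | P0:I, P1:I, P2:M(34) | bus: BusRdX,Flush
[29] P0: load  L0 | P0:S(34), P1:I, P2:S(34) | bus: BusRd,Flush
[30] P0: store L0 := 34 | P0:M(34), P1:I, P2:I | bus: BusRdX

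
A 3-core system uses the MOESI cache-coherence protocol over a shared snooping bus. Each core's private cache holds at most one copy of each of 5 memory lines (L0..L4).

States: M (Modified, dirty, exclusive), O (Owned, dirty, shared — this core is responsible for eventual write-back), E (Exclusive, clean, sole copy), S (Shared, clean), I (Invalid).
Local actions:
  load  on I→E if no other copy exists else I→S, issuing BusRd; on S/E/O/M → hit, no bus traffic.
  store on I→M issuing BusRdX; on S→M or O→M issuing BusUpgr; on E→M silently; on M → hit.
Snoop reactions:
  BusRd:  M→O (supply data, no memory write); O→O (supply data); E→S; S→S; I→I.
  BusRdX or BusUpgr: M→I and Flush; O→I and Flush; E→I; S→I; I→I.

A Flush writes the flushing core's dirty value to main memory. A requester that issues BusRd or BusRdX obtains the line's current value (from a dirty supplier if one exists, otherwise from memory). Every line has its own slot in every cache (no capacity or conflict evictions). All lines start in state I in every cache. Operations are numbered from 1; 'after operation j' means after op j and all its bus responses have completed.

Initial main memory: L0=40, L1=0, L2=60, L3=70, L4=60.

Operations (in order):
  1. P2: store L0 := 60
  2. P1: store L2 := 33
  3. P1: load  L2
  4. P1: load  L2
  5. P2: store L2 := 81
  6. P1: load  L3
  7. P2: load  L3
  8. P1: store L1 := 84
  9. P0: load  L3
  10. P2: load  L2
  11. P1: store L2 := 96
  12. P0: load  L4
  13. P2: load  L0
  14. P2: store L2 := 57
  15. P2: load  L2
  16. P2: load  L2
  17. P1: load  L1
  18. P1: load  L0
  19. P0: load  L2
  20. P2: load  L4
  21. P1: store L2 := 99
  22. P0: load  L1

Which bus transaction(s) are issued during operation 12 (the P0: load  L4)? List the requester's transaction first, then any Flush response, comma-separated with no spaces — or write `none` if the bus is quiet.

step 1: P2: store L0 := 60  ⟶  IIM  (L0)  txn=BusRdX  M[L0]=40
step 2: P1: store L2 := 33  ⟶  IMI  (L2)  txn=BusRdX  M[L2]=60
step 3: P1: load  L2  ⟶  IMI  (L2)  txn=∅  M[L2]=60
step 4: P1: load  L2  ⟶  IMI  (L2)  txn=∅  M[L2]=60
step 5: P2: store L2 := 81  ⟶  IIM  (L2)  txn=BusRdX+Flush  M[L2]=33
step 6: P1: load  L3  ⟶  IEI  (L3)  txn=BusRd  M[L3]=70
step 7: P2: load  L3  ⟶  ISS  (L3)  txn=BusRd  M[L3]=70
step 8: P1: store L1 := 84  ⟶  IMI  (L1)  txn=BusRdX  M[L1]=0
step 9: P0: load  L3  ⟶  SSS  (L3)  txn=BusRd  M[L3]=70
step 10: P2: load  L2  ⟶  IIM  (L2)  txn=∅  M[L2]=33
step 11: P1: store L2 := 96  ⟶  IMI  (L2)  txn=BusRdX+Flush  M[L2]=81
step 12: P0: load  L4  ⟶  EII  (L4)  txn=BusRd  M[L4]=60
step 13: P2: load  L0  ⟶  IIM  (L0)  txn=∅  M[L0]=40
step 14: P2: store L2 := 57  ⟶  IIM  (L2)  txn=BusRdX+Flush  M[L2]=96
step 15: P2: load  L2  ⟶  IIM  (L2)  txn=∅  M[L2]=96
step 16: P2: load  L2  ⟶  IIM  (L2)  txn=∅  M[L2]=96
step 17: P1: load  L1  ⟶  IMI  (L1)  txn=∅  M[L1]=0
step 18: P1: load  L0  ⟶  ISO  (L0)  txn=BusRd  M[L0]=40
step 19: P0: load  L2  ⟶  SIO  (L2)  txn=BusRd  M[L2]=96
step 20: P2: load  L4  ⟶  SIS  (L4)  txn=BusRd  M[L4]=60
step 21: P1: store L2 := 99  ⟶  IMI  (L2)  txn=BusRdX+Flush  M[L2]=57
step 22: P0: load  L1  ⟶  SOI  (L1)  txn=BusRd  M[L1]=0

bus = BusRd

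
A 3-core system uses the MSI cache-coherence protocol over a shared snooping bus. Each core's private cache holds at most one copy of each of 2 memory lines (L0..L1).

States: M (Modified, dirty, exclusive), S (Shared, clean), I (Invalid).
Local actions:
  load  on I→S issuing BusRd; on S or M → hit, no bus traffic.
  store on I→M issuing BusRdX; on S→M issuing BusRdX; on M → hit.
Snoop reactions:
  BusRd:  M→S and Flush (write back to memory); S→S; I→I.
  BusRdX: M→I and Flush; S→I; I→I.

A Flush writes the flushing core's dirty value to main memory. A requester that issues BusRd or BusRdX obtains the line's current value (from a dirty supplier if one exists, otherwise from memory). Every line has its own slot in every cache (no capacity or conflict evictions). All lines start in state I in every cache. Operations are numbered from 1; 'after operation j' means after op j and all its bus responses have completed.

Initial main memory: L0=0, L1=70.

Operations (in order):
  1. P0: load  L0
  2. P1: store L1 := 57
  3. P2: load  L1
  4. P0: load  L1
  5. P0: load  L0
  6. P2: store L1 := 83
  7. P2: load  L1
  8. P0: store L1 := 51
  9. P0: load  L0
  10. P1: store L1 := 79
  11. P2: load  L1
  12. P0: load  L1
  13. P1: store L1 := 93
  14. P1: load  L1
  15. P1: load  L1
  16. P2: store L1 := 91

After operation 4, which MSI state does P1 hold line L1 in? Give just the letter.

  op1 P0: load  L0 → S/I/I on L0; bus BusRd; mem=0
  op2 P1: store L1 := 57 → I/M/I on L1; bus BusRdX; mem=70
  op3 P2: load  L1 → I/S/S on L1; bus BusRd Flush; mem=57
  op4 P0: load  L1 → S/S/S on L1; bus BusRd; mem=57
  op5 P0: load  L0 → S/I/I on L0; bus (none); mem=0
  op6 P2: store L1 := 83 → I/I/M on L1; bus BusRdX; mem=57
  op7 P2: load  L1 → I/I/M on L1; bus (none); mem=57
  op8 P0: store L1 := 51 → M/I/I on L1; bus BusRdX Flush; mem=83
  op9 P0: load  L0 → S/I/I on L0; bus (none); mem=0
  op10 P1: store L1 := 79 → I/M/I on L1; bus BusRdX Flush; mem=51
  op11 P2: load  L1 → I/S/S on L1; bus BusRd Flush; mem=79
  op12 P0: load  L1 → S/S/S on L1; bus BusRd; mem=79
  op13 P1: store L1 := 93 → I/M/I on L1; bus BusRdX; mem=79
  op14 P1: load  L1 → I/M/I on L1; bus (none); mem=79
  op15 P1: load  L1 → I/M/I on L1; bus (none); mem=79
  op16 P2: store L1 := 91 → I/I/M on L1; bus BusRdX Flush; mem=93

state = S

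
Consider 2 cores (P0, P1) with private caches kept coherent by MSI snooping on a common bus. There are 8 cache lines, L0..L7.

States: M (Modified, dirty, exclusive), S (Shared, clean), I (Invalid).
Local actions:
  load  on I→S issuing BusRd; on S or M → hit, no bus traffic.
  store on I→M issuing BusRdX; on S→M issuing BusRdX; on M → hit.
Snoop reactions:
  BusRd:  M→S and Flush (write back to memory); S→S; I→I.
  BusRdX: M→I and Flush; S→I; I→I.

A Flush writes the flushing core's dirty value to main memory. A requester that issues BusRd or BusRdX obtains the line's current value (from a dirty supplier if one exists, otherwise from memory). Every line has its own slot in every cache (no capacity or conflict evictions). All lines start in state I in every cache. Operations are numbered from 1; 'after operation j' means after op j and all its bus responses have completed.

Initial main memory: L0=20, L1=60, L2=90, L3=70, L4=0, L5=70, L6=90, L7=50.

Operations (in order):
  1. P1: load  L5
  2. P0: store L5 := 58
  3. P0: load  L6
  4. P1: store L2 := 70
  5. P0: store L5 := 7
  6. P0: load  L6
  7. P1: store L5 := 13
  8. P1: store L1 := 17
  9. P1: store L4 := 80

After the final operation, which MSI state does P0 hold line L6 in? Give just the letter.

1. P1: load  L5  bus=[BusRd]  L5: P0=I P1=S  mem[L5]=70
2. P0: store L5 := 58  bus=[BusRdX]  L5: P0=M P1=I  mem[L5]=70
3. P0: load  L6  bus=[BusRd]  L6: P0=S P1=I  mem[L6]=90
4. P1: store L2 := 70  bus=[BusRdX]  L2: P0=I P1=M  mem[L2]=90
5. P0: store L5 := 7  bus=[-]  L5: P0=M P1=I  mem[L5]=70
6. P0: load  L6  bus=[-]  L6: P0=S P1=I  mem[L6]=90
7. P1: store L5 := 13  bus=[BusRdX,Flush]  L5: P0=I P1=M  mem[L5]=7
8. P1: store L1 := 17  bus=[BusRdX]  L1: P0=I P1=M  mem[L1]=60
9. P1: store L4 := 80  bus=[BusRdX]  L4: P0=I P1=M  mem[L4]=0

state = S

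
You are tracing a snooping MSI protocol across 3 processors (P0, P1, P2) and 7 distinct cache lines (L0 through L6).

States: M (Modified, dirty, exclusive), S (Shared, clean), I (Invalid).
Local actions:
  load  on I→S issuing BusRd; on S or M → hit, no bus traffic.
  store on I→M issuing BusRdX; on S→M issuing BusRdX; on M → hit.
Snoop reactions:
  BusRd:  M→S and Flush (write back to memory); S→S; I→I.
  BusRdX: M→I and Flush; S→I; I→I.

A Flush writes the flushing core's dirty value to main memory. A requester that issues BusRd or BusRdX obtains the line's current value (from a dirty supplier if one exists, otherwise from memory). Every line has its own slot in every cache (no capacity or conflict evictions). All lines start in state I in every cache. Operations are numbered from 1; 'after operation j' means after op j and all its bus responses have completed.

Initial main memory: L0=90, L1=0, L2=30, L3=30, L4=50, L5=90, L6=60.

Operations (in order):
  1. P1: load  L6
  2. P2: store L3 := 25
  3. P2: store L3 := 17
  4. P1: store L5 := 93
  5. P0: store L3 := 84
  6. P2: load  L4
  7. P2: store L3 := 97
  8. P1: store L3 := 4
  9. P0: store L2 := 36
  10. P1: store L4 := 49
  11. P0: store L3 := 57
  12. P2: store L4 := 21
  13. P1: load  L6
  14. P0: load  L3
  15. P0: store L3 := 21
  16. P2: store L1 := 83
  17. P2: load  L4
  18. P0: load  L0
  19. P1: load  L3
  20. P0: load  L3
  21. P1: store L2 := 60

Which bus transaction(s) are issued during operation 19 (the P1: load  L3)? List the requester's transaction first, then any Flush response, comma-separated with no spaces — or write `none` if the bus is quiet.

bus = BusRd,Flush

[1] P1: load  L6 | P0:I, P1:S(60), P2:I | bus: BusRd
[2] P2: store L3 := 25 | P0:I, P1:I, P2:M(25) | bus: BusRdX
[3] P2: store L3 := 17 | P0:I, P1:I, P2:M(17) | bus: none
[4] P1: store L5 := 93 | P0:I, P1:M(93), P2:I | bus: BusRdX
[5] P0: store L3 := 84 | P0:M(84), P1:I, P2:I | bus: BusRdX,Flush
[6] P2: load  L4 | P0:I, P1:I, P2:S(50) | bus: BusRd
[7] P2: store L3 := 97 | P0:I, P1:I, P2:M(97) | bus: BusRdX,Flush
[8] P1: store L3 := 4 | P0:I, P1:M(4), P2:I | bus: BusRdX,Flush
[9] P0: store L2 := 36 | P0:M(36), P1:I, P2:I | bus: BusRdX
[10] P1: store L4 := 49 | P0:I, P1:M(49), P2:I | bus: BusRdX
[11] P0: store L3 := 57 | P0:M(57), P1:I, P2:I | bus: BusRdX,Flush
[12] P2: store L4 := 21 | P0:I, P1:I, P2:M(21) | bus: BusRdX,Flush
[13] P1: load  L6 | P0:I, P1:S(60), P2:I | bus: none
[14] P0: load  L3 | P0:M(57), P1:I, P2:I | bus: none
[15] P0: store L3 := 21 | P0:M(21), P1:I, P2:I | bus: none
[16] P2: store L1 := 83 | P0:I, P1:I, P2:M(83) | bus: BusRdX
[17] P2: load  L4 | P0:I, P1:I, P2:M(21) | bus: none
[18] P0: load  L0 | P0:S(90), P1:I, P2:I | bus: BusRd
[19] P1: load  L3 | P0:S(21), P1:S(21), P2:I | bus: BusRd,Flush
[20] P0: load  L3 | P0:S(21), P1:S(21), P2:I | bus: none
[21] P1: store L2 := 60 | P0:I, P1:M(60), P2:I | bus: BusRdX,Flush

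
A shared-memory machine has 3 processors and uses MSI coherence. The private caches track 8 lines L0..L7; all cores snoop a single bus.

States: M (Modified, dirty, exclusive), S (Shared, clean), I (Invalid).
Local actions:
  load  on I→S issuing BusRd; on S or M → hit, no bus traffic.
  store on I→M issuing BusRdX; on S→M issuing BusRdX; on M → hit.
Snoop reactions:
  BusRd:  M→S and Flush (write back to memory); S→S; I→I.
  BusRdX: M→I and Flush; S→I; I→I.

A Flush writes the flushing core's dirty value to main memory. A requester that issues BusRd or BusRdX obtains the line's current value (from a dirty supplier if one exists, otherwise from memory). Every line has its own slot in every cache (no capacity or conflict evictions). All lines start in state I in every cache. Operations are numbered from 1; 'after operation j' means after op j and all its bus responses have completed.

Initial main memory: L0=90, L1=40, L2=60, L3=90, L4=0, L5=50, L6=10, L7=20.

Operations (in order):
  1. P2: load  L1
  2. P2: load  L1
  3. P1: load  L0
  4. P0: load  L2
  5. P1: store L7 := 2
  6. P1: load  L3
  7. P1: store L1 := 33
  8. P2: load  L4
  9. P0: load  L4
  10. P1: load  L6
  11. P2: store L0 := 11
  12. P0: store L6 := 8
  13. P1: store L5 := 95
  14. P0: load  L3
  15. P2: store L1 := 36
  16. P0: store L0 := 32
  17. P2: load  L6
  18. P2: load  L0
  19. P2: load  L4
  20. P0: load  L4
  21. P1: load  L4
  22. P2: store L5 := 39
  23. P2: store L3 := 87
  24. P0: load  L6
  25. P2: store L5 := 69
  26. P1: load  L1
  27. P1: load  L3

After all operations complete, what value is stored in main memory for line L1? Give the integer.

memory[L1] = 36

1. P2: load  L1  bus=[BusRd]  L1: P0=I P1=I P2=S  mem[L1]=40
2. P2: load  L1  bus=[-]  L1: P0=I P1=I P2=S  mem[L1]=40
3. P1: load  L0  bus=[BusRd]  L0: P0=I P1=S P2=I  mem[L0]=90
4. P0: load  L2  bus=[BusRd]  L2: P0=S P1=I P2=I  mem[L2]=60
5. P1: store L7 := 2  bus=[BusRdX]  L7: P0=I P1=M P2=I  mem[L7]=20
6. P1: load  L3  bus=[BusRd]  L3: P0=I P1=S P2=I  mem[L3]=90
7. P1: store L1 := 33  bus=[BusRdX]  L1: P0=I P1=M P2=I  mem[L1]=40
8. P2: load  L4  bus=[BusRd]  L4: P0=I P1=I P2=S  mem[L4]=0
9. P0: load  L4  bus=[BusRd]  L4: P0=S P1=I P2=S  mem[L4]=0
10. P1: load  L6  bus=[BusRd]  L6: P0=I P1=S P2=I  mem[L6]=10
11. P2: store L0 := 11  bus=[BusRdX]  L0: P0=I P1=I P2=M  mem[L0]=90
12. P0: store L6 := 8  bus=[BusRdX]  L6: P0=M P1=I P2=I  mem[L6]=10
13. P1: store L5 := 95  bus=[BusRdX]  L5: P0=I P1=M P2=I  mem[L5]=50
14. P0: load  L3  bus=[BusRd]  L3: P0=S P1=S P2=I  mem[L3]=90
15. P2: store L1 := 36  bus=[BusRdX,Flush]  L1: P0=I P1=I P2=M  mem[L1]=33
16. P0: store L0 := 32  bus=[BusRdX,Flush]  L0: P0=M P1=I P2=I  mem[L0]=11
17. P2: load  L6  bus=[BusRd,Flush]  L6: P0=S P1=I P2=S  mem[L6]=8
18. P2: load  L0  bus=[BusRd,Flush]  L0: P0=S P1=I P2=S  mem[L0]=32
19. P2: load  L4  bus=[-]  L4: P0=S P1=I P2=S  mem[L4]=0
20. P0: load  L4  bus=[-]  L4: P0=S P1=I P2=S  mem[L4]=0
21. P1: load  L4  bus=[BusRd]  L4: P0=S P1=S P2=S  mem[L4]=0
22. P2: store L5 := 39  bus=[BusRdX,Flush]  L5: P0=I P1=I P2=M  mem[L5]=95
23. P2: store L3 := 87  bus=[BusRdX]  L3: P0=I P1=I P2=M  mem[L3]=90
24. P0: load  L6  bus=[-]  L6: P0=S P1=I P2=S  mem[L6]=8
25. P2: store L5 := 69  bus=[-]  L5: P0=I P1=I P2=M  mem[L5]=95
26. P1: load  L1  bus=[BusRd,Flush]  L1: P0=I P1=S P2=S  mem[L1]=36
27. P1: load  L3  bus=[BusRd,Flush]  L3: P0=I P1=S P2=S  mem[L3]=87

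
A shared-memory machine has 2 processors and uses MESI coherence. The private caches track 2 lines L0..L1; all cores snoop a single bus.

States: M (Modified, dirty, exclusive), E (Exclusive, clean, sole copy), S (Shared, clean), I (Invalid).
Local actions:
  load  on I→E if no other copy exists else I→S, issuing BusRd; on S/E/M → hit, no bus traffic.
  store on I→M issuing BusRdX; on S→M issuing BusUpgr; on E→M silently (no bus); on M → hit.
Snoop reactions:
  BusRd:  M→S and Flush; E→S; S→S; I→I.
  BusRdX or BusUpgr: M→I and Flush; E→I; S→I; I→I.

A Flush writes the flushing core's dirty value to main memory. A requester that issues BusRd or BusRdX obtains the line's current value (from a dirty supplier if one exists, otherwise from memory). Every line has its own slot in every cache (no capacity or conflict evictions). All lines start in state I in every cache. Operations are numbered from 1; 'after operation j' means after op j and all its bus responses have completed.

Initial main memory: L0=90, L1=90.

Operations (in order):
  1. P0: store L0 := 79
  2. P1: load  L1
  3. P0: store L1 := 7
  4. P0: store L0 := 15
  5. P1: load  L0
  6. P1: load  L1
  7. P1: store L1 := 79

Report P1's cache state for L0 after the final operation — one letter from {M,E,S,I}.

state = S

1. P0: store L0 := 79  bus=[BusRdX]  L0: P0=M P1=I  mem[L0]=90
2. P1: load  L1  bus=[BusRd]  L1: P0=I P1=E  mem[L1]=90
3. P0: store L1 := 7  bus=[BusRdX]  L1: P0=M P1=I  mem[L1]=90
4. P0: store L0 := 15  bus=[-]  L0: P0=M P1=I  mem[L0]=90
5. P1: load  L0  bus=[BusRd,Flush]  L0: P0=S P1=S  mem[L0]=15
6. P1: load  L1  bus=[BusRd,Flush]  L1: P0=S P1=S  mem[L1]=7
7. P1: store L1 := 79  bus=[BusUpgr]  L1: P0=I P1=M  mem[L1]=7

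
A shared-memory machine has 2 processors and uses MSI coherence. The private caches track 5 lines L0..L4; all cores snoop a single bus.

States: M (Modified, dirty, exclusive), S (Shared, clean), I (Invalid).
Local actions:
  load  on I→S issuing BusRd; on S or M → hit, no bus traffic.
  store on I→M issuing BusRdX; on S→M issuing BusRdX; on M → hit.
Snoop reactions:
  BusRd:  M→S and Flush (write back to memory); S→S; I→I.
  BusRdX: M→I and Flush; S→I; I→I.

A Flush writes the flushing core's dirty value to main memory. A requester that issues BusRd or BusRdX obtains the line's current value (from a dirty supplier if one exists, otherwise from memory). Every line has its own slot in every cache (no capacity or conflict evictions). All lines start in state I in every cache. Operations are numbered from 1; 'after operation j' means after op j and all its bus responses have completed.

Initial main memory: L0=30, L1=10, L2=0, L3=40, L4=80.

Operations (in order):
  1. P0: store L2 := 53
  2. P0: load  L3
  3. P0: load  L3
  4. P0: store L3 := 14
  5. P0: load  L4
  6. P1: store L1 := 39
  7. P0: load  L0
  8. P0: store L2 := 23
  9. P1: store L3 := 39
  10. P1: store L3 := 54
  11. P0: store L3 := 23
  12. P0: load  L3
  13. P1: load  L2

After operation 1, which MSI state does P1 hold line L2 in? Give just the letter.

  op1 P0: store L2 := 53 → M/I on L2; bus BusRdX; mem=0
  op2 P0: load  L3 → S/I on L3; bus BusRd; mem=40
  op3 P0: load  L3 → S/I on L3; bus (none); mem=40
  op4 P0: store L3 := 14 → M/I on L3; bus BusRdX; mem=40
  op5 P0: load  L4 → S/I on L4; bus BusRd; mem=80
  op6 P1: store L1 := 39 → I/M on L1; bus BusRdX; mem=10
  op7 P0: load  L0 → S/I on L0; bus BusRd; mem=30
  op8 P0: store L2 := 23 → M/I on L2; bus (none); mem=0
  op9 P1: store L3 := 39 → I/M on L3; bus BusRdX Flush; mem=14
  op10 P1: store L3 := 54 → I/M on L3; bus (none); mem=14
  op11 P0: store L3 := 23 → M/I on L3; bus BusRdX Flush; mem=54
  op12 P0: load  L3 → M/I on L3; bus (none); mem=54
  op13 P1: load  L2 → S/S on L2; bus BusRd Flush; mem=23

state = I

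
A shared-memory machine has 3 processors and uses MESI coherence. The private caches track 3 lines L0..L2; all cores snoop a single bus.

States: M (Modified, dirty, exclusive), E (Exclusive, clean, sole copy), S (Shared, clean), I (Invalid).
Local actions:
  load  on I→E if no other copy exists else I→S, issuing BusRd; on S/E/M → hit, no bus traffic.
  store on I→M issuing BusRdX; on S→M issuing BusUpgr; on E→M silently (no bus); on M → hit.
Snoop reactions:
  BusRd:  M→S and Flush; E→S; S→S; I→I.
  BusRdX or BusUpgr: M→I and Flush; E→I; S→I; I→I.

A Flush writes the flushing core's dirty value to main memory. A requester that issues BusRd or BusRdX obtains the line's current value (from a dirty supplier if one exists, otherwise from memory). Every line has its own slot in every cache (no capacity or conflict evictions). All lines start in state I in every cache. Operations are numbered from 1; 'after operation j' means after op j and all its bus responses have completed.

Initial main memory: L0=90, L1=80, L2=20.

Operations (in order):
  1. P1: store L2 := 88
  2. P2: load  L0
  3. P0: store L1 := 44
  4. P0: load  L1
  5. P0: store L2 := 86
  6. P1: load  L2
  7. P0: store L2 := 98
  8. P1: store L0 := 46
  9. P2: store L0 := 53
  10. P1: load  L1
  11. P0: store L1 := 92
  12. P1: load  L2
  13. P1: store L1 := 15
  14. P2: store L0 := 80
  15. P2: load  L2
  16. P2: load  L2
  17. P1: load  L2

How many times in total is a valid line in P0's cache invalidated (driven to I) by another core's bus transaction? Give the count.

invalidations = 1

  op1 P1: store L2 := 88 → I/M/I on L2; bus BusRdX; mem=20
  op2 P2: load  L0 → I/I/E on L0; bus BusRd; mem=90
  op3 P0: store L1 := 44 → M/I/I on L1; bus BusRdX; mem=80
  op4 P0: load  L1 → M/I/I on L1; bus (none); mem=80
  op5 P0: store L2 := 86 → M/I/I on L2; bus BusRdX Flush; mem=88
  op6 P1: load  L2 → S/S/I on L2; bus BusRd Flush; mem=86
  op7 P0: store L2 := 98 → M/I/I on L2; bus BusUpgr; mem=86
  op8 P1: store L0 := 46 → I/M/I on L0; bus BusRdX; mem=90
  op9 P2: store L0 := 53 → I/I/M on L0; bus BusRdX Flush; mem=46
  op10 P1: load  L1 → S/S/I on L1; bus BusRd Flush; mem=44
  op11 P0: store L1 := 92 → M/I/I on L1; bus BusUpgr; mem=44
  op12 P1: load  L2 → S/S/I on L2; bus BusRd Flush; mem=98
  op13 P1: store L1 := 15 → I/M/I on L1; bus BusRdX Flush; mem=92
  op14 P2: store L0 := 80 → I/I/M on L0; bus (none); mem=46
  op15 P2: load  L2 → S/S/S on L2; bus BusRd; mem=98
  op16 P2: load  L2 → S/S/S on L2; bus (none); mem=98
  op17 P1: load  L2 → S/S/S on L2; bus (none); mem=98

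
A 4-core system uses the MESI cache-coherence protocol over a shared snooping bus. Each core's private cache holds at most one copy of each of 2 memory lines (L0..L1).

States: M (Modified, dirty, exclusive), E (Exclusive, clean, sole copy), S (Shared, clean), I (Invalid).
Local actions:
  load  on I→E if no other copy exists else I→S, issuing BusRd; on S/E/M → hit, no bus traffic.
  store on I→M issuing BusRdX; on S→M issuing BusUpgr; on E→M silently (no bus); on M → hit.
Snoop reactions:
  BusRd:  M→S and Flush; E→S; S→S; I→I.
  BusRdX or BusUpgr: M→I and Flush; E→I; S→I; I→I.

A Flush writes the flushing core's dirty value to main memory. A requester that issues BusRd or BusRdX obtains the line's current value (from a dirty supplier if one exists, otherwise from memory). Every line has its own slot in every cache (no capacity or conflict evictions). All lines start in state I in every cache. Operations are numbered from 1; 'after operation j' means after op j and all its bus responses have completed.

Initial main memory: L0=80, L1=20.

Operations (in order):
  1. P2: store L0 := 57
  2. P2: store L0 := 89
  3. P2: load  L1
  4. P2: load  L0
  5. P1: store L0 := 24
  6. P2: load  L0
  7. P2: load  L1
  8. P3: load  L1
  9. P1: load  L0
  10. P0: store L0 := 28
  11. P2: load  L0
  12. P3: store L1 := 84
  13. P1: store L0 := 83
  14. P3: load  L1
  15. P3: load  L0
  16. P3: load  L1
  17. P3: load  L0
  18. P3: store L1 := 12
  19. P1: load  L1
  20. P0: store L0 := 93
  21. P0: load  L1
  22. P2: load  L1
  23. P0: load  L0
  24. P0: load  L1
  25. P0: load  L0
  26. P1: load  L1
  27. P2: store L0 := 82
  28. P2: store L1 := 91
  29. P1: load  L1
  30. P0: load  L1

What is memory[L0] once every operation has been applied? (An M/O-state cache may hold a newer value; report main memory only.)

memory[L0] = 93

[1] P2: store L0 := 57 | P0:I, P1:I, P2:M(57), P3:I | bus: BusRdX
[2] P2: store L0 := 89 | P0:I, P1:I, P2:M(89), P3:I | bus: none
[3] P2: load  L1 | P0:I, P1:I, P2:E(20), P3:I | bus: BusRd
[4] P2: load  L0 | P0:I, P1:I, P2:M(89), P3:I | bus: none
[5] P1: store L0 := 24 | P0:I, P1:M(24), P2:I, P3:I | bus: BusRdX,Flush
[6] P2: load  L0 | P0:I, P1:S(24), P2:S(24), P3:I | bus: BusRd,Flush
[7] P2: load  L1 | P0:I, P1:I, P2:E(20), P3:I | bus: none
[8] P3: load  L1 | P0:I, P1:I, P2:S(20), P3:S(20) | bus: BusRd
[9] P1: load  L0 | P0:I, P1:S(24), P2:S(24), P3:I | bus: none
[10] P0: store L0 := 28 | P0:M(28), P1:I, P2:I, P3:I | bus: BusRdX
[11] P2: load  L0 | P0:S(28), P1:I, P2:S(28), P3:I | bus: BusRd,Flush
[12] P3: store L1 := 84 | P0:I, P1:I, P2:I, P3:M(84) | bus: BusUpgr
[13] P1: store L0 := 83 | P0:I, P1:M(83), P2:I, P3:I | bus: BusRdX
[14] P3: load  L1 | P0:I, P1:I, P2:I, P3:M(84) | bus: none
[15] P3: load  L0 | P0:I, P1:S(83), P2:I, P3:S(83) | bus: BusRd,Flush
[16] P3: load  L1 | P0:I, P1:I, P2:I, P3:M(84) | bus: none
[17] P3: load  L0 | P0:I, P1:S(83), P2:I, P3:S(83) | bus: none
[18] P3: store L1 := 12 | P0:I, P1:I, P2:I, P3:M(12) | bus: none
[19] P1: load  L1 | P0:I, P1:S(12), P2:I, P3:S(12) | bus: BusRd,Flush
[20] P0: store L0 := 93 | P0:M(93), P1:I, P2:I, P3:I | bus: BusRdX
[21] P0: load  L1 | P0:S(12), P1:S(12), P2:I, P3:S(12) | bus: BusRd
[22] P2: load  L1 | P0:S(12), P1:S(12), P2:S(12), P3:S(12) | bus: BusRd
[23] P0: load  L0 | P0:M(93), P1:I, P2:I, P3:I | bus: none
[24] P0: load  L1 | P0:S(12), P1:S(12), P2:S(12), P3:S(12) | bus: none
[25] P0: load  L0 | P0:M(93), P1:I, P2:I, P3:I | bus: none
[26] P1: load  L1 | P0:S(12), P1:S(12), P2:S(12), P3:S(12) | bus: none
[27] P2: store L0 := 82 | P0:I, P1:I, P2:M(82), P3:I | bus: BusRdX,Flush
[28] P2: store L1 := 91 | P0:I, P1:I, P2:M(91), P3:I | bus: BusUpgr
[29] P1: load  L1 | P0:I, P1:S(91), P2:S(91), P3:I | bus: BusRd,Flush
[30] P0: load  L1 | P0:S(91), P1:S(91), P2:S(91), P3:I | bus: BusRd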